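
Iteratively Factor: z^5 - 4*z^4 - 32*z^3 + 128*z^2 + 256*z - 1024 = (z - 4)*(z^4 - 32*z^2 + 256) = (z - 4)*(z + 4)*(z^3 - 4*z^2 - 16*z + 64) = (z - 4)^2*(z + 4)*(z^2 - 16) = (z - 4)^2*(z + 4)^2*(z - 4)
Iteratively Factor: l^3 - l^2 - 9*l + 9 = (l - 1)*(l^2 - 9) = (l - 3)*(l - 1)*(l + 3)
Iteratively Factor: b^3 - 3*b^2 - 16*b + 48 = (b - 3)*(b^2 - 16) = (b - 3)*(b + 4)*(b - 4)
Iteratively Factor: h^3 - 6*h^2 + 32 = (h - 4)*(h^2 - 2*h - 8) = (h - 4)*(h + 2)*(h - 4)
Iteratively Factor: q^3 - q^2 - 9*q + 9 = (q - 3)*(q^2 + 2*q - 3) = (q - 3)*(q + 3)*(q - 1)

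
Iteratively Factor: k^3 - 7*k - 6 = (k - 3)*(k^2 + 3*k + 2) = (k - 3)*(k + 2)*(k + 1)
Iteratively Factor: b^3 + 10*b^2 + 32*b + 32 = (b + 2)*(b^2 + 8*b + 16) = (b + 2)*(b + 4)*(b + 4)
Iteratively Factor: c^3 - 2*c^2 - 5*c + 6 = (c - 3)*(c^2 + c - 2) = (c - 3)*(c + 2)*(c - 1)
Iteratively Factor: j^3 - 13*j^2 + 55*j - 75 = (j - 3)*(j^2 - 10*j + 25) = (j - 5)*(j - 3)*(j - 5)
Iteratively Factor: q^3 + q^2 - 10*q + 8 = (q + 4)*(q^2 - 3*q + 2) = (q - 2)*(q + 4)*(q - 1)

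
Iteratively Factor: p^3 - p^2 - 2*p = (p)*(p^2 - p - 2) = p*(p + 1)*(p - 2)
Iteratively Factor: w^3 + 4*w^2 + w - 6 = (w + 2)*(w^2 + 2*w - 3) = (w + 2)*(w + 3)*(w - 1)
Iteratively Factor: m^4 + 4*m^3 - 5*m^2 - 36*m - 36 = (m - 3)*(m^3 + 7*m^2 + 16*m + 12) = (m - 3)*(m + 2)*(m^2 + 5*m + 6) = (m - 3)*(m + 2)*(m + 3)*(m + 2)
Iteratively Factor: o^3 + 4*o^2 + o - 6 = (o - 1)*(o^2 + 5*o + 6) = (o - 1)*(o + 2)*(o + 3)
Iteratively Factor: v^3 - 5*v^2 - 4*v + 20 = (v - 5)*(v^2 - 4) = (v - 5)*(v + 2)*(v - 2)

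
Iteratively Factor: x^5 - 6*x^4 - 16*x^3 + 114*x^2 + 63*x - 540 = (x - 3)*(x^4 - 3*x^3 - 25*x^2 + 39*x + 180) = (x - 5)*(x - 3)*(x^3 + 2*x^2 - 15*x - 36) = (x - 5)*(x - 3)*(x + 3)*(x^2 - x - 12) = (x - 5)*(x - 4)*(x - 3)*(x + 3)*(x + 3)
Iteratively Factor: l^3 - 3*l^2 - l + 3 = (l + 1)*(l^2 - 4*l + 3) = (l - 1)*(l + 1)*(l - 3)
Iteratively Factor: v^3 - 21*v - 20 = (v + 1)*(v^2 - v - 20) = (v - 5)*(v + 1)*(v + 4)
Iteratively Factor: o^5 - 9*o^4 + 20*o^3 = (o)*(o^4 - 9*o^3 + 20*o^2) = o*(o - 4)*(o^3 - 5*o^2) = o^2*(o - 4)*(o^2 - 5*o) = o^2*(o - 5)*(o - 4)*(o)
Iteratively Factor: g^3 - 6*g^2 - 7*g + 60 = (g - 5)*(g^2 - g - 12) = (g - 5)*(g + 3)*(g - 4)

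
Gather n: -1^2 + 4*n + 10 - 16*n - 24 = -12*n - 15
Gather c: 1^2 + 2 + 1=4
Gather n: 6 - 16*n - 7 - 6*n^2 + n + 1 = -6*n^2 - 15*n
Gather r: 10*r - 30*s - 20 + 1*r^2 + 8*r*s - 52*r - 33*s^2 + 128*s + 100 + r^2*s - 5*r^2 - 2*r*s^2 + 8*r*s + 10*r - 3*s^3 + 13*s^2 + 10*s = r^2*(s - 4) + r*(-2*s^2 + 16*s - 32) - 3*s^3 - 20*s^2 + 108*s + 80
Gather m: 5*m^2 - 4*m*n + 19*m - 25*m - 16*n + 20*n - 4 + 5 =5*m^2 + m*(-4*n - 6) + 4*n + 1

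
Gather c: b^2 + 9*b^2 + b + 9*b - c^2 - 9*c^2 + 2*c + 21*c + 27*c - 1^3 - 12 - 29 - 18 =10*b^2 + 10*b - 10*c^2 + 50*c - 60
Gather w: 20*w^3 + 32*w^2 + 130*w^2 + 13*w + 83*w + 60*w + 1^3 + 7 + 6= 20*w^3 + 162*w^2 + 156*w + 14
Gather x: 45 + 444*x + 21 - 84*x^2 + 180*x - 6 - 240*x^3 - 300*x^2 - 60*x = -240*x^3 - 384*x^2 + 564*x + 60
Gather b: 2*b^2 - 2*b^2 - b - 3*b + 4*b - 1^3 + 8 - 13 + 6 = 0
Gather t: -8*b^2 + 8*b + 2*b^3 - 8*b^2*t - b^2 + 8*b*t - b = 2*b^3 - 9*b^2 + 7*b + t*(-8*b^2 + 8*b)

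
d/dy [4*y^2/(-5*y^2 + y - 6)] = 4*y*(y - 12)/(25*y^4 - 10*y^3 + 61*y^2 - 12*y + 36)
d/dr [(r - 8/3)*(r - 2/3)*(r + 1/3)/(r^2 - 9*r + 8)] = (27*r^4 - 486*r^3 + 1359*r^2 - 1328*r + 288)/(27*(r^4 - 18*r^3 + 97*r^2 - 144*r + 64))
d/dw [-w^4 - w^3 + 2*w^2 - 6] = w*(-4*w^2 - 3*w + 4)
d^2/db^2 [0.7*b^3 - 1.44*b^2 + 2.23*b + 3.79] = 4.2*b - 2.88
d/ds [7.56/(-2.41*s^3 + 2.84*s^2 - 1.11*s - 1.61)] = (54.6588*s^2 - 42.9408*s + 8.3916)/(2.41*s^3 - 2.84*s^2 + 1.11*s + 1.61)^2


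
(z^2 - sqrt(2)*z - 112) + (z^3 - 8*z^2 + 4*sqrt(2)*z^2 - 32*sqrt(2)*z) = z^3 - 7*z^2 + 4*sqrt(2)*z^2 - 33*sqrt(2)*z - 112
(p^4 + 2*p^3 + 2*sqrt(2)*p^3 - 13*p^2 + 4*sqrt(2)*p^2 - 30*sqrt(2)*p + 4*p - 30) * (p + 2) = p^5 + 2*sqrt(2)*p^4 + 4*p^4 - 9*p^3 + 8*sqrt(2)*p^3 - 22*sqrt(2)*p^2 - 22*p^2 - 60*sqrt(2)*p - 22*p - 60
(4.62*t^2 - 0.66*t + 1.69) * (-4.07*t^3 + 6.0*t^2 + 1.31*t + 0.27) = -18.8034*t^5 + 30.4062*t^4 - 4.7861*t^3 + 10.5228*t^2 + 2.0357*t + 0.4563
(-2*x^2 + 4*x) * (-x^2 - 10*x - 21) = 2*x^4 + 16*x^3 + 2*x^2 - 84*x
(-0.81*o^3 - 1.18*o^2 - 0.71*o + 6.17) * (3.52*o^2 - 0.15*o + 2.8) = -2.8512*o^5 - 4.0321*o^4 - 4.5902*o^3 + 18.5209*o^2 - 2.9135*o + 17.276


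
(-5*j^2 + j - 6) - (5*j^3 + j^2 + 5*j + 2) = -5*j^3 - 6*j^2 - 4*j - 8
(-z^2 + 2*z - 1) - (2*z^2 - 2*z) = -3*z^2 + 4*z - 1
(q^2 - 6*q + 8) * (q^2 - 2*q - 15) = q^4 - 8*q^3 + 5*q^2 + 74*q - 120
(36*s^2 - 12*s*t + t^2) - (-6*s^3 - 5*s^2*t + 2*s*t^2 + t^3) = 6*s^3 + 5*s^2*t + 36*s^2 - 2*s*t^2 - 12*s*t - t^3 + t^2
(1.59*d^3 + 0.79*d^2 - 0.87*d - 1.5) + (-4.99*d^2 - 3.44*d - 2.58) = 1.59*d^3 - 4.2*d^2 - 4.31*d - 4.08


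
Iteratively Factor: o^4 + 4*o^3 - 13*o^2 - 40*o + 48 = (o - 1)*(o^3 + 5*o^2 - 8*o - 48) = (o - 3)*(o - 1)*(o^2 + 8*o + 16) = (o - 3)*(o - 1)*(o + 4)*(o + 4)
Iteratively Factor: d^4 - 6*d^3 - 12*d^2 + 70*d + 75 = (d + 3)*(d^3 - 9*d^2 + 15*d + 25) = (d - 5)*(d + 3)*(d^2 - 4*d - 5) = (d - 5)*(d + 1)*(d + 3)*(d - 5)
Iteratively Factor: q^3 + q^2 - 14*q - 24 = (q + 2)*(q^2 - q - 12) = (q + 2)*(q + 3)*(q - 4)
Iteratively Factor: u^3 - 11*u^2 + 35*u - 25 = (u - 5)*(u^2 - 6*u + 5) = (u - 5)*(u - 1)*(u - 5)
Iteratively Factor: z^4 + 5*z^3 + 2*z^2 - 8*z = (z + 2)*(z^3 + 3*z^2 - 4*z) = z*(z + 2)*(z^2 + 3*z - 4) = z*(z - 1)*(z + 2)*(z + 4)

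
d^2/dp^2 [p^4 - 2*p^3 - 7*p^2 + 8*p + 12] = 12*p^2 - 12*p - 14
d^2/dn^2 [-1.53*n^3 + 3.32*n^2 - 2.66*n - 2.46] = 6.64 - 9.18*n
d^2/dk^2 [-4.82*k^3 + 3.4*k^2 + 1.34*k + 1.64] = 6.8 - 28.92*k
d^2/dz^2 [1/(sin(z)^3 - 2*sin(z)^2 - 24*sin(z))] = (-9*sin(z)^3 + 22*sin(z)^2 + 44*sin(z) - 176 - 696/sin(z) + 288/sin(z)^2 + 1152/sin(z)^3)/((sin(z) - 6)^3*(sin(z) + 4)^3)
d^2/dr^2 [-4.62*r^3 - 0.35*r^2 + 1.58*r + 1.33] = -27.72*r - 0.7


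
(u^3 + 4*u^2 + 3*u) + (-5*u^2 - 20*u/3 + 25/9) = u^3 - u^2 - 11*u/3 + 25/9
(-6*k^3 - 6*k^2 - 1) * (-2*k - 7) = 12*k^4 + 54*k^3 + 42*k^2 + 2*k + 7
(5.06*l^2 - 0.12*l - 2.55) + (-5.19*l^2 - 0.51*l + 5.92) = -0.130000000000001*l^2 - 0.63*l + 3.37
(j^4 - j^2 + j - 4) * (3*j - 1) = 3*j^5 - j^4 - 3*j^3 + 4*j^2 - 13*j + 4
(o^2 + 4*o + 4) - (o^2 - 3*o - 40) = 7*o + 44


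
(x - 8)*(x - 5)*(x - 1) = x^3 - 14*x^2 + 53*x - 40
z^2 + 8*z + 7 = (z + 1)*(z + 7)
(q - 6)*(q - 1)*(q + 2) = q^3 - 5*q^2 - 8*q + 12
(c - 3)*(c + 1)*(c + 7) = c^3 + 5*c^2 - 17*c - 21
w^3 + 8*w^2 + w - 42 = (w - 2)*(w + 3)*(w + 7)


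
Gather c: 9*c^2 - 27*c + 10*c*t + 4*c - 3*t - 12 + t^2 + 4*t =9*c^2 + c*(10*t - 23) + t^2 + t - 12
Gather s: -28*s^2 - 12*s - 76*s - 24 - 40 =-28*s^2 - 88*s - 64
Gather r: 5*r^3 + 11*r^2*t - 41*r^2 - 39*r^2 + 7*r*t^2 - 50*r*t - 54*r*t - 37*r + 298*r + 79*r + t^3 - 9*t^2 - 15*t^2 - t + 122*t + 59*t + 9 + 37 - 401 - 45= 5*r^3 + r^2*(11*t - 80) + r*(7*t^2 - 104*t + 340) + t^3 - 24*t^2 + 180*t - 400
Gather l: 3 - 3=0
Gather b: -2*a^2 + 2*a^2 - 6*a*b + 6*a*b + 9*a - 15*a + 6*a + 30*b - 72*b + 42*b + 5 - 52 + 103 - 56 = 0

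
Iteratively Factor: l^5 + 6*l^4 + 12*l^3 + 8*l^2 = (l)*(l^4 + 6*l^3 + 12*l^2 + 8*l) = l*(l + 2)*(l^3 + 4*l^2 + 4*l) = l^2*(l + 2)*(l^2 + 4*l + 4) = l^2*(l + 2)^2*(l + 2)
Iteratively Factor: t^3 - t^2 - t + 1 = (t - 1)*(t^2 - 1) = (t - 1)^2*(t + 1)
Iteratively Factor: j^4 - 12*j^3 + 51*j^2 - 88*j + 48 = (j - 3)*(j^3 - 9*j^2 + 24*j - 16) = (j - 4)*(j - 3)*(j^2 - 5*j + 4) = (j - 4)^2*(j - 3)*(j - 1)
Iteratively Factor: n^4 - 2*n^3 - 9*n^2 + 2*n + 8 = (n - 4)*(n^3 + 2*n^2 - n - 2) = (n - 4)*(n + 2)*(n^2 - 1) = (n - 4)*(n - 1)*(n + 2)*(n + 1)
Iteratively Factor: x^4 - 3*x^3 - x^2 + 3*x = (x - 1)*(x^3 - 2*x^2 - 3*x) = x*(x - 1)*(x^2 - 2*x - 3) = x*(x - 1)*(x + 1)*(x - 3)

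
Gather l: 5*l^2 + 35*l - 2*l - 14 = 5*l^2 + 33*l - 14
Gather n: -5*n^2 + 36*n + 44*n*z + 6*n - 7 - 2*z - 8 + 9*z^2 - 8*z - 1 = -5*n^2 + n*(44*z + 42) + 9*z^2 - 10*z - 16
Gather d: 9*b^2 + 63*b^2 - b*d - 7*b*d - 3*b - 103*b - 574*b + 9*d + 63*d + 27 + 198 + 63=72*b^2 - 680*b + d*(72 - 8*b) + 288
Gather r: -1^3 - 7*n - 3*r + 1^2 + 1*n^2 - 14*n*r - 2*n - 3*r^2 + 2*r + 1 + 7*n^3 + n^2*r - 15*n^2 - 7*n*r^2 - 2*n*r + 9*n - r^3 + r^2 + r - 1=7*n^3 - 14*n^2 - r^3 + r^2*(-7*n - 2) + r*(n^2 - 16*n)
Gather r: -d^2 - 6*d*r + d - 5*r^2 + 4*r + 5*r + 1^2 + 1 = -d^2 + d - 5*r^2 + r*(9 - 6*d) + 2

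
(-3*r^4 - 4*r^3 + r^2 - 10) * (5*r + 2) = -15*r^5 - 26*r^4 - 3*r^3 + 2*r^2 - 50*r - 20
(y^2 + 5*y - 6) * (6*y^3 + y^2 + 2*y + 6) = 6*y^5 + 31*y^4 - 29*y^3 + 10*y^2 + 18*y - 36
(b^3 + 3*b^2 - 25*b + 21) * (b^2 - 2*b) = b^5 + b^4 - 31*b^3 + 71*b^2 - 42*b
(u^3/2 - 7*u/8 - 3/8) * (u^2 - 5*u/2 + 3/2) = u^5/2 - 5*u^4/4 - u^3/8 + 29*u^2/16 - 3*u/8 - 9/16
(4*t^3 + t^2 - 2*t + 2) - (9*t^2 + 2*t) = 4*t^3 - 8*t^2 - 4*t + 2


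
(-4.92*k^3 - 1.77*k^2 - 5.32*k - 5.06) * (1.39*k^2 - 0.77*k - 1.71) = -6.8388*k^5 + 1.3281*k^4 + 2.3813*k^3 + 0.0897000000000014*k^2 + 12.9934*k + 8.6526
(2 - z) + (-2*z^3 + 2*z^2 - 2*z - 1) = -2*z^3 + 2*z^2 - 3*z + 1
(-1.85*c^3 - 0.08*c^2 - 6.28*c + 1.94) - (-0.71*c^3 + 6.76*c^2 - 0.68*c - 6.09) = -1.14*c^3 - 6.84*c^2 - 5.6*c + 8.03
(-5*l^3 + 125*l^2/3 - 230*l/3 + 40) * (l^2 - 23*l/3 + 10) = -5*l^5 + 80*l^4 - 4015*l^3/9 + 9400*l^2/9 - 3220*l/3 + 400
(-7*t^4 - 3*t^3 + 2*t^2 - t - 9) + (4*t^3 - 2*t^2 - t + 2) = -7*t^4 + t^3 - 2*t - 7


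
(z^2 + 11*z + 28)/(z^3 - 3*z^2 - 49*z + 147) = (z + 4)/(z^2 - 10*z + 21)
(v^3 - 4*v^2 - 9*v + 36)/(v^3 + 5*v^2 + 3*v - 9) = (v^2 - 7*v + 12)/(v^2 + 2*v - 3)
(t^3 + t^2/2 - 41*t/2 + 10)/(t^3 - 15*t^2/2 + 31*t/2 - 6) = (t + 5)/(t - 3)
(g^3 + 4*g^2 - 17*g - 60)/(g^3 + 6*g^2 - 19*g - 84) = (g + 5)/(g + 7)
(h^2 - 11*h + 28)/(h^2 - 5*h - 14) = (h - 4)/(h + 2)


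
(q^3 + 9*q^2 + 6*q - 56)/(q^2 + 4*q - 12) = (q^2 + 11*q + 28)/(q + 6)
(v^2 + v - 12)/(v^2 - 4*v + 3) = (v + 4)/(v - 1)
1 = 1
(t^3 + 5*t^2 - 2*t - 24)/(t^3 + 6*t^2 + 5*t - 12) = (t - 2)/(t - 1)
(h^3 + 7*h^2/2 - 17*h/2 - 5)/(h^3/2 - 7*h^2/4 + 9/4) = 2*(2*h^3 + 7*h^2 - 17*h - 10)/(2*h^3 - 7*h^2 + 9)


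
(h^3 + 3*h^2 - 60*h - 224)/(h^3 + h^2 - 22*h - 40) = (h^2 - h - 56)/(h^2 - 3*h - 10)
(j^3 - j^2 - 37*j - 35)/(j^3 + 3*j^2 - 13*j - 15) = (j - 7)/(j - 3)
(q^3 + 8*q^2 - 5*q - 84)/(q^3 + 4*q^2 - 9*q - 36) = (q + 7)/(q + 3)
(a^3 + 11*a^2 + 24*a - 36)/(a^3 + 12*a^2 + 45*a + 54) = (a^2 + 5*a - 6)/(a^2 + 6*a + 9)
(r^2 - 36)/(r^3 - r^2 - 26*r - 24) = (r + 6)/(r^2 + 5*r + 4)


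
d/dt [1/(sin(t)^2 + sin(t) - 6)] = -(2*sin(t) + 1)*cos(t)/(sin(t)^2 + sin(t) - 6)^2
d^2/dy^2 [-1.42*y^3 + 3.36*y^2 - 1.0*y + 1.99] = 6.72 - 8.52*y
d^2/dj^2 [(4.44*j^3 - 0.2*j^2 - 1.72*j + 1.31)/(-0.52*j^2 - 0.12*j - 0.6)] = (3.547904*j^3 - 4.417824*j^2 - 13.300704*j + 0.676032)/(0.140608*j^6 + 0.097344*j^5 + 0.509184*j^4 + 0.226368*j^3 + 0.58752*j^2 + 0.1296*j + 0.216)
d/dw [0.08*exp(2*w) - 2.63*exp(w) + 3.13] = (0.16*exp(w) - 2.63)*exp(w)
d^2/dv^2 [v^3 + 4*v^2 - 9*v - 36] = 6*v + 8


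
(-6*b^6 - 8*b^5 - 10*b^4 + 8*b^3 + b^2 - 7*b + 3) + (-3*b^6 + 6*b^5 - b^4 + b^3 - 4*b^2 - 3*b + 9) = -9*b^6 - 2*b^5 - 11*b^4 + 9*b^3 - 3*b^2 - 10*b + 12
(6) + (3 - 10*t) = 9 - 10*t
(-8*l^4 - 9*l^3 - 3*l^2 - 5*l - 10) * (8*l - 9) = -64*l^5 + 57*l^3 - 13*l^2 - 35*l + 90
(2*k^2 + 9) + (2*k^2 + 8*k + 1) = 4*k^2 + 8*k + 10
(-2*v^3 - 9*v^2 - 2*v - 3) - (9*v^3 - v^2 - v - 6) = -11*v^3 - 8*v^2 - v + 3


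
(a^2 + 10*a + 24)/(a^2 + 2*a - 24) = (a + 4)/(a - 4)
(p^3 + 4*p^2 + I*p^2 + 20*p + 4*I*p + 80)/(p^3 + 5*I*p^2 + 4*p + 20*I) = (p^2 + 4*p*(1 - I) - 16*I)/(p^2 + 4)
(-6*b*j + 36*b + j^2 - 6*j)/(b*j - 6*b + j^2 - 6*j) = (-6*b + j)/(b + j)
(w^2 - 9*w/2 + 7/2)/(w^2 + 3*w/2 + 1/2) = (2*w^2 - 9*w + 7)/(2*w^2 + 3*w + 1)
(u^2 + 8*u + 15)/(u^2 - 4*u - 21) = (u + 5)/(u - 7)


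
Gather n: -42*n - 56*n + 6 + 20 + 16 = 42 - 98*n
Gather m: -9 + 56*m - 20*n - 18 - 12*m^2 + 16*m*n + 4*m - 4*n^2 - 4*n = -12*m^2 + m*(16*n + 60) - 4*n^2 - 24*n - 27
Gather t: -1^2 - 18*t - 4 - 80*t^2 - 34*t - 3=-80*t^2 - 52*t - 8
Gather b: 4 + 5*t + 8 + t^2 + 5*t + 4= t^2 + 10*t + 16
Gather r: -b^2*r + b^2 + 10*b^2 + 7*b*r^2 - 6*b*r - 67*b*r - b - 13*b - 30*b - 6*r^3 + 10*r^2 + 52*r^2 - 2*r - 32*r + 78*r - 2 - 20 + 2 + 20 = 11*b^2 - 44*b - 6*r^3 + r^2*(7*b + 62) + r*(-b^2 - 73*b + 44)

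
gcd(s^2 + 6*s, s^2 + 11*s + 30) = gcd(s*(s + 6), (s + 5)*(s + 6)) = s + 6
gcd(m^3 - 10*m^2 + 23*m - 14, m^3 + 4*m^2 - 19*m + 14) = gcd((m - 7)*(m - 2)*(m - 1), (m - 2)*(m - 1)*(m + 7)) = m^2 - 3*m + 2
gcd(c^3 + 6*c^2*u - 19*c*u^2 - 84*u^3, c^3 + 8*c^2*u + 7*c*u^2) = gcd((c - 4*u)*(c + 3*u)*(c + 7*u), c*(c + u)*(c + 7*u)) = c + 7*u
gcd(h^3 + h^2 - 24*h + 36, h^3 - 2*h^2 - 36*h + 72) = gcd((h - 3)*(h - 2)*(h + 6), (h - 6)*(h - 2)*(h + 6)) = h^2 + 4*h - 12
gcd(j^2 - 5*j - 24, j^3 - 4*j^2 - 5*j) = 1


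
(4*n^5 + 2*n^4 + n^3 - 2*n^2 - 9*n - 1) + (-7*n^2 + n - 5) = 4*n^5 + 2*n^4 + n^3 - 9*n^2 - 8*n - 6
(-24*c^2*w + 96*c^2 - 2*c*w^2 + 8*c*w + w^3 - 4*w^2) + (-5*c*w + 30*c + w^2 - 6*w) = -24*c^2*w + 96*c^2 - 2*c*w^2 + 3*c*w + 30*c + w^3 - 3*w^2 - 6*w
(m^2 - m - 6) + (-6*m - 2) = m^2 - 7*m - 8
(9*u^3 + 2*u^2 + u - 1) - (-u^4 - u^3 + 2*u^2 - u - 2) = u^4 + 10*u^3 + 2*u + 1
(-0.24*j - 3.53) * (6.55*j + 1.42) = -1.572*j^2 - 23.4623*j - 5.0126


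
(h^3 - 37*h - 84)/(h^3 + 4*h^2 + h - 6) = (h^2 - 3*h - 28)/(h^2 + h - 2)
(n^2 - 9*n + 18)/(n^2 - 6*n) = (n - 3)/n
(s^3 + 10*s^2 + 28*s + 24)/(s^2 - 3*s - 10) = (s^2 + 8*s + 12)/(s - 5)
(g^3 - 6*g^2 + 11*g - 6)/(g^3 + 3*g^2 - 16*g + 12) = (g - 3)/(g + 6)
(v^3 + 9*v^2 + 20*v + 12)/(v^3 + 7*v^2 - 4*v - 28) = (v^2 + 7*v + 6)/(v^2 + 5*v - 14)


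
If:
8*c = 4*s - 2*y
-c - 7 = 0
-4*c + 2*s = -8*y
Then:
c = -7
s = -14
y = 0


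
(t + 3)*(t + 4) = t^2 + 7*t + 12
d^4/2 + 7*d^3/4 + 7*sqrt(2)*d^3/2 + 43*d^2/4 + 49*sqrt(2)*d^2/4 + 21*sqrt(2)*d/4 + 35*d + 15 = (d/2 + sqrt(2))*(d + 1/2)*(d + 3)*(d + 5*sqrt(2))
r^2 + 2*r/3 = r*(r + 2/3)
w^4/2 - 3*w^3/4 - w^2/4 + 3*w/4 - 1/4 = (w/2 + 1/2)*(w - 1)^2*(w - 1/2)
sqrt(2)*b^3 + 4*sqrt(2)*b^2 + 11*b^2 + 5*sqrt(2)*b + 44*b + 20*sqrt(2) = (b + 4)*(b + 5*sqrt(2))*(sqrt(2)*b + 1)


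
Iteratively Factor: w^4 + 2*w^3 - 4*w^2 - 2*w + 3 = (w - 1)*(w^3 + 3*w^2 - w - 3) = (w - 1)*(w + 1)*(w^2 + 2*w - 3) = (w - 1)^2*(w + 1)*(w + 3)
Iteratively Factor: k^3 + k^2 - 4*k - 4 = (k + 1)*(k^2 - 4) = (k - 2)*(k + 1)*(k + 2)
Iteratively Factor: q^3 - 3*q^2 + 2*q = (q - 1)*(q^2 - 2*q) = q*(q - 1)*(q - 2)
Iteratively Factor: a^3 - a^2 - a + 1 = (a - 1)*(a^2 - 1) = (a - 1)*(a + 1)*(a - 1)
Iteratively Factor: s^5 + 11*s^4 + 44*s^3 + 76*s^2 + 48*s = (s)*(s^4 + 11*s^3 + 44*s^2 + 76*s + 48) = s*(s + 2)*(s^3 + 9*s^2 + 26*s + 24) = s*(s + 2)*(s + 3)*(s^2 + 6*s + 8) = s*(s + 2)*(s + 3)*(s + 4)*(s + 2)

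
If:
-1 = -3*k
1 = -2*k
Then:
No Solution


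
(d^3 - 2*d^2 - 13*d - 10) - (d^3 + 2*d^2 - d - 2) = -4*d^2 - 12*d - 8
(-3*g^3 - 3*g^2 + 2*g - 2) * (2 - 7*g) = 21*g^4 + 15*g^3 - 20*g^2 + 18*g - 4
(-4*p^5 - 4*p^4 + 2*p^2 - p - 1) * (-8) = 32*p^5 + 32*p^4 - 16*p^2 + 8*p + 8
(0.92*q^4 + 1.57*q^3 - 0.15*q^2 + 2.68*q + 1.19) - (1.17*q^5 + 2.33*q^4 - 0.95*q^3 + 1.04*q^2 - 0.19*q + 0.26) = -1.17*q^5 - 1.41*q^4 + 2.52*q^3 - 1.19*q^2 + 2.87*q + 0.93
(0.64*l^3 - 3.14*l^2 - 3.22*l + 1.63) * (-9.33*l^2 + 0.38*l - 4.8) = -5.9712*l^5 + 29.5394*l^4 + 25.7774*l^3 - 1.3595*l^2 + 16.0754*l - 7.824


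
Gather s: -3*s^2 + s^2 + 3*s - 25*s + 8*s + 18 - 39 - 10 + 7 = -2*s^2 - 14*s - 24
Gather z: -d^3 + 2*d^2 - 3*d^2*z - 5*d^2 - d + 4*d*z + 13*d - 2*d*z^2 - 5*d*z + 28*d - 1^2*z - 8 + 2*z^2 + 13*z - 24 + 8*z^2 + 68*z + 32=-d^3 - 3*d^2 + 40*d + z^2*(10 - 2*d) + z*(-3*d^2 - d + 80)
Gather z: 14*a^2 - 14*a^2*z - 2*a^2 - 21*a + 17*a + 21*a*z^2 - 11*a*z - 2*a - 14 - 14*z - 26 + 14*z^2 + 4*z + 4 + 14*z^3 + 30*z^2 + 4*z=12*a^2 - 6*a + 14*z^3 + z^2*(21*a + 44) + z*(-14*a^2 - 11*a - 6) - 36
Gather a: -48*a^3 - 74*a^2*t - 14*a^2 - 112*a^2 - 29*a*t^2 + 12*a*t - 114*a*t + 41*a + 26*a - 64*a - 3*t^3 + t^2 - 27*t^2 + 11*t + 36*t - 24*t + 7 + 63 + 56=-48*a^3 + a^2*(-74*t - 126) + a*(-29*t^2 - 102*t + 3) - 3*t^3 - 26*t^2 + 23*t + 126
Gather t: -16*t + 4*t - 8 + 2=-12*t - 6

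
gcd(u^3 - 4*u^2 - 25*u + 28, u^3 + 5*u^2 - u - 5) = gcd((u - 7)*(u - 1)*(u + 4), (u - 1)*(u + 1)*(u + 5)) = u - 1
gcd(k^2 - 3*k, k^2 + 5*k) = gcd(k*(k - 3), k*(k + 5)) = k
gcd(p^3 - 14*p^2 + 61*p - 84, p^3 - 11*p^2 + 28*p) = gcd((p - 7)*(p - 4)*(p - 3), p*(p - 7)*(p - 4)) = p^2 - 11*p + 28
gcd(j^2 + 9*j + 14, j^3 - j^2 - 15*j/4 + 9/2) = j + 2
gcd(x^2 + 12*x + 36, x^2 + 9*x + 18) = x + 6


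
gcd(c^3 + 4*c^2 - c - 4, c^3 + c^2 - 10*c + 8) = c^2 + 3*c - 4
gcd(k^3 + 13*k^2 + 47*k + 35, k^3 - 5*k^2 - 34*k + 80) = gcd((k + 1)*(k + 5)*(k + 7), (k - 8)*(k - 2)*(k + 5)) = k + 5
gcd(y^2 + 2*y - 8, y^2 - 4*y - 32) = y + 4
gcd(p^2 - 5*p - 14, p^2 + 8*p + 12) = p + 2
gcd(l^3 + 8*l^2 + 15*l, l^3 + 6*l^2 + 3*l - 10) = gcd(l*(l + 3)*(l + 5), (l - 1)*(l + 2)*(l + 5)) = l + 5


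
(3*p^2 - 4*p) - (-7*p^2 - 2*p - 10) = 10*p^2 - 2*p + 10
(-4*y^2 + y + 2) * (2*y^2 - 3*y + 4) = -8*y^4 + 14*y^3 - 15*y^2 - 2*y + 8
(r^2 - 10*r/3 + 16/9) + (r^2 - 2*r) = 2*r^2 - 16*r/3 + 16/9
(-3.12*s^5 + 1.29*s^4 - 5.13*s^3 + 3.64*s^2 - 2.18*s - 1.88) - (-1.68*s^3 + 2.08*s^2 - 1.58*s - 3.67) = -3.12*s^5 + 1.29*s^4 - 3.45*s^3 + 1.56*s^2 - 0.6*s + 1.79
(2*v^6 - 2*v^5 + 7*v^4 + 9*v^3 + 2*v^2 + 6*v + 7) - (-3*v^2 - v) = 2*v^6 - 2*v^5 + 7*v^4 + 9*v^3 + 5*v^2 + 7*v + 7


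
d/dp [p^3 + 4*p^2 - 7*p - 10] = 3*p^2 + 8*p - 7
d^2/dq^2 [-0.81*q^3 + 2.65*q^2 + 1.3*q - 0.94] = 5.3 - 4.86*q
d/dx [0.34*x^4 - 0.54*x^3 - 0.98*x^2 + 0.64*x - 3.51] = 1.36*x^3 - 1.62*x^2 - 1.96*x + 0.64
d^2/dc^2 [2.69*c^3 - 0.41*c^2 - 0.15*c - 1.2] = 16.14*c - 0.82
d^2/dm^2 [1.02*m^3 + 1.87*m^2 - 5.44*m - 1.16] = 6.12*m + 3.74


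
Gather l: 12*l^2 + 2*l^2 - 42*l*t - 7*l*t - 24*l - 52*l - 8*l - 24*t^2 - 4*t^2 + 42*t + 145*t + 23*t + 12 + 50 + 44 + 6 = 14*l^2 + l*(-49*t - 84) - 28*t^2 + 210*t + 112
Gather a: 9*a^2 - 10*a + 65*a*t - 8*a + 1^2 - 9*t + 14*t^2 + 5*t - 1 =9*a^2 + a*(65*t - 18) + 14*t^2 - 4*t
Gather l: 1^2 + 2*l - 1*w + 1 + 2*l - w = 4*l - 2*w + 2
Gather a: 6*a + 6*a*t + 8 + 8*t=a*(6*t + 6) + 8*t + 8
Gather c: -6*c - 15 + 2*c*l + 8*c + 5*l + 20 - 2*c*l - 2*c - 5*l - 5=0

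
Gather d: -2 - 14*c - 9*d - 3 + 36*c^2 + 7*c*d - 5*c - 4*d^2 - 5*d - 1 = 36*c^2 - 19*c - 4*d^2 + d*(7*c - 14) - 6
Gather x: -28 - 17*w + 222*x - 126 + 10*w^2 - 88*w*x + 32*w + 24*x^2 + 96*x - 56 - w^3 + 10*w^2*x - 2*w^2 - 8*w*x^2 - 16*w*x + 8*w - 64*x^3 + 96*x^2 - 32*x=-w^3 + 8*w^2 + 23*w - 64*x^3 + x^2*(120 - 8*w) + x*(10*w^2 - 104*w + 286) - 210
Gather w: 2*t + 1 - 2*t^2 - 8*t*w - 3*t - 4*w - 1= -2*t^2 - t + w*(-8*t - 4)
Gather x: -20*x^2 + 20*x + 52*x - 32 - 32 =-20*x^2 + 72*x - 64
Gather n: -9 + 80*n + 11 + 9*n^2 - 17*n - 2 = 9*n^2 + 63*n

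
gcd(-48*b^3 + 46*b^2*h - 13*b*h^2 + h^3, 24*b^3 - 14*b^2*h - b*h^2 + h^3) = 6*b^2 - 5*b*h + h^2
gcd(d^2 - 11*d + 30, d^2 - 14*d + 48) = d - 6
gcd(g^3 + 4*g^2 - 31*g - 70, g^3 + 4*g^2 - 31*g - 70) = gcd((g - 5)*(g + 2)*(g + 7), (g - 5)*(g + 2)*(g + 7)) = g^3 + 4*g^2 - 31*g - 70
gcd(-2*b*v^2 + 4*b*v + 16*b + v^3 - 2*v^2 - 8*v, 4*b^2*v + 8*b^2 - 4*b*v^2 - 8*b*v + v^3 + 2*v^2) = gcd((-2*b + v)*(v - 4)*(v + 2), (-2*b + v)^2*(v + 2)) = -2*b*v - 4*b + v^2 + 2*v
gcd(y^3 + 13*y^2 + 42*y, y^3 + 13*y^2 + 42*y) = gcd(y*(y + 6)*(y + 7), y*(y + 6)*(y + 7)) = y^3 + 13*y^2 + 42*y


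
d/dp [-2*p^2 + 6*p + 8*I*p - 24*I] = -4*p + 6 + 8*I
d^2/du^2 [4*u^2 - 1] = 8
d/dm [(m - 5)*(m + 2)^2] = (m + 2)*(3*m - 8)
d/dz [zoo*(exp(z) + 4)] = zoo*exp(z)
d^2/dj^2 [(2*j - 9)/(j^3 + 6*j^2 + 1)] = 6*(3*j^2*(j + 4)^2*(2*j - 9) - (2*j^2 + 8*j + (j + 2)*(2*j - 9))*(j^3 + 6*j^2 + 1))/(j^3 + 6*j^2 + 1)^3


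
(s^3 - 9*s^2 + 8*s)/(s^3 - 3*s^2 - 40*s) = (s - 1)/(s + 5)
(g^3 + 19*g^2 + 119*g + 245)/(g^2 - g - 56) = (g^2 + 12*g + 35)/(g - 8)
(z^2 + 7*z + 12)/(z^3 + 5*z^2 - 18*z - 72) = (z + 4)/(z^2 + 2*z - 24)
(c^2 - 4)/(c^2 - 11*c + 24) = (c^2 - 4)/(c^2 - 11*c + 24)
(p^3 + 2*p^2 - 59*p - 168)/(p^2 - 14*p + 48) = (p^2 + 10*p + 21)/(p - 6)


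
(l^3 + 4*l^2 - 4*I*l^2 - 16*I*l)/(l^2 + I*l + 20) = l*(l + 4)/(l + 5*I)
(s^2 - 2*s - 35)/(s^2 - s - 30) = (s - 7)/(s - 6)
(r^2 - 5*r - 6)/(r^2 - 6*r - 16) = (-r^2 + 5*r + 6)/(-r^2 + 6*r + 16)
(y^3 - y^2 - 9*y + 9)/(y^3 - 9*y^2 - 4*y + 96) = (y^2 - 4*y + 3)/(y^2 - 12*y + 32)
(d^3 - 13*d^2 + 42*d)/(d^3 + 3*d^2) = (d^2 - 13*d + 42)/(d*(d + 3))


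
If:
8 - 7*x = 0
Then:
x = 8/7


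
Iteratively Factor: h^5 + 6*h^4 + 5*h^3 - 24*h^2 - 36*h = (h + 2)*(h^4 + 4*h^3 - 3*h^2 - 18*h) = (h + 2)*(h + 3)*(h^3 + h^2 - 6*h) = (h + 2)*(h + 3)^2*(h^2 - 2*h) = (h - 2)*(h + 2)*(h + 3)^2*(h)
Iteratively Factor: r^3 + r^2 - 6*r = (r - 2)*(r^2 + 3*r) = r*(r - 2)*(r + 3)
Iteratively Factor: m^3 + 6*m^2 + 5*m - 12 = (m - 1)*(m^2 + 7*m + 12) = (m - 1)*(m + 3)*(m + 4)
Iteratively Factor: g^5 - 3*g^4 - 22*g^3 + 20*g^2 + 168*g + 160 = (g - 5)*(g^4 + 2*g^3 - 12*g^2 - 40*g - 32) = (g - 5)*(g + 2)*(g^3 - 12*g - 16) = (g - 5)*(g - 4)*(g + 2)*(g^2 + 4*g + 4) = (g - 5)*(g - 4)*(g + 2)^2*(g + 2)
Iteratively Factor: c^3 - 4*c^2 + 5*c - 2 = (c - 1)*(c^2 - 3*c + 2) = (c - 2)*(c - 1)*(c - 1)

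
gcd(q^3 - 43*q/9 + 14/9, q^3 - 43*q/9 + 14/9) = q^3 - 43*q/9 + 14/9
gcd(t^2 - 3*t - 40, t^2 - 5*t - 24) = t - 8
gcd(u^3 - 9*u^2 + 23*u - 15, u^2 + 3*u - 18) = u - 3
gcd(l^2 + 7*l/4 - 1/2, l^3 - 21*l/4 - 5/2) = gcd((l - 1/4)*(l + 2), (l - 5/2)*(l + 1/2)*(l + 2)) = l + 2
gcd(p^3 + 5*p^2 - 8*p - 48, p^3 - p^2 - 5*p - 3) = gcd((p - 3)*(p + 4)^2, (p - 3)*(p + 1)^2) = p - 3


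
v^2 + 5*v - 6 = (v - 1)*(v + 6)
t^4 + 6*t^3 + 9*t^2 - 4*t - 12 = (t - 1)*(t + 2)^2*(t + 3)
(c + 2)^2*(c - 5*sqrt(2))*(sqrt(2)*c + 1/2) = sqrt(2)*c^4 - 19*c^3/2 + 4*sqrt(2)*c^3 - 38*c^2 + 3*sqrt(2)*c^2/2 - 38*c - 10*sqrt(2)*c - 10*sqrt(2)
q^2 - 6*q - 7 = (q - 7)*(q + 1)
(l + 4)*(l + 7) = l^2 + 11*l + 28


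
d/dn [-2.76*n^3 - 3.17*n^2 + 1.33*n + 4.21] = -8.28*n^2 - 6.34*n + 1.33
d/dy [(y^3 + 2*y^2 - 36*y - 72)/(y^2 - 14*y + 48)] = (y^2 - 16*y - 76)/(y^2 - 16*y + 64)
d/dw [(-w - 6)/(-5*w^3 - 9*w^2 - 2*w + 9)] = (5*w^3 + 9*w^2 + 2*w - (w + 6)*(15*w^2 + 18*w + 2) - 9)/(5*w^3 + 9*w^2 + 2*w - 9)^2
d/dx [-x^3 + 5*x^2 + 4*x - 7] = -3*x^2 + 10*x + 4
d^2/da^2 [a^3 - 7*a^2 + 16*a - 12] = 6*a - 14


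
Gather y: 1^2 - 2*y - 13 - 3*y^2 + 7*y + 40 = -3*y^2 + 5*y + 28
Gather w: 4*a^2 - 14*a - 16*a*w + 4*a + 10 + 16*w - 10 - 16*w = 4*a^2 - 16*a*w - 10*a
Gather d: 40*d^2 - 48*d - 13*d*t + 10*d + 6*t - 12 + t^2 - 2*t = 40*d^2 + d*(-13*t - 38) + t^2 + 4*t - 12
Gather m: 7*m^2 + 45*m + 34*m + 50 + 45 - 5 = 7*m^2 + 79*m + 90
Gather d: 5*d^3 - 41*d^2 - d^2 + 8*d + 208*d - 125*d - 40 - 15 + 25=5*d^3 - 42*d^2 + 91*d - 30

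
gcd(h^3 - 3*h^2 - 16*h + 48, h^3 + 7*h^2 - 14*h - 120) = h - 4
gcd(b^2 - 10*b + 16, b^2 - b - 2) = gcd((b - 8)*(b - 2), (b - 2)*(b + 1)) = b - 2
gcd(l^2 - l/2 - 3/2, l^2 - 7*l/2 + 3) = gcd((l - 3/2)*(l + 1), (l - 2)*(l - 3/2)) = l - 3/2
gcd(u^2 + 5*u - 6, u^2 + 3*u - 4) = u - 1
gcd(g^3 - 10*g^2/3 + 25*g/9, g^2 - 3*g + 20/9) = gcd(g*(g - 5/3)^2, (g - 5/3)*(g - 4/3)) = g - 5/3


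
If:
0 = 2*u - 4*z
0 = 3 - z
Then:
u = 6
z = 3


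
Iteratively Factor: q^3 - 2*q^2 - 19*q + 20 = (q - 1)*(q^2 - q - 20) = (q - 5)*(q - 1)*(q + 4)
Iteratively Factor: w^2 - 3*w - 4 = (w + 1)*(w - 4)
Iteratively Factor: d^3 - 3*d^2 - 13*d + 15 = (d + 3)*(d^2 - 6*d + 5) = (d - 5)*(d + 3)*(d - 1)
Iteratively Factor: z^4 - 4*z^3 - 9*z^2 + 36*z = (z)*(z^3 - 4*z^2 - 9*z + 36) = z*(z - 3)*(z^2 - z - 12) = z*(z - 3)*(z + 3)*(z - 4)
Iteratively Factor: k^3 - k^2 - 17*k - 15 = (k - 5)*(k^2 + 4*k + 3) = (k - 5)*(k + 3)*(k + 1)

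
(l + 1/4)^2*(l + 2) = l^3 + 5*l^2/2 + 17*l/16 + 1/8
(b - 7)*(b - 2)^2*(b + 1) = b^4 - 10*b^3 + 21*b^2 + 4*b - 28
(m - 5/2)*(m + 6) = m^2 + 7*m/2 - 15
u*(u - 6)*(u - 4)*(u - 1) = u^4 - 11*u^3 + 34*u^2 - 24*u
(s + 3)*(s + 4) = s^2 + 7*s + 12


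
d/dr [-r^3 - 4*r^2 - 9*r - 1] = -3*r^2 - 8*r - 9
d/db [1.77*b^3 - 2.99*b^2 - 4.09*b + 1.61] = 5.31*b^2 - 5.98*b - 4.09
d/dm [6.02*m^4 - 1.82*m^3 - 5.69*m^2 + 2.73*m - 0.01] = 24.08*m^3 - 5.46*m^2 - 11.38*m + 2.73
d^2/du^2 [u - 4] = 0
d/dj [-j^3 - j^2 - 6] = j*(-3*j - 2)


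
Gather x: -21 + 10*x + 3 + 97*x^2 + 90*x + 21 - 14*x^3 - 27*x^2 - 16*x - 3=-14*x^3 + 70*x^2 + 84*x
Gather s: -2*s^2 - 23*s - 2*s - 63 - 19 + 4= -2*s^2 - 25*s - 78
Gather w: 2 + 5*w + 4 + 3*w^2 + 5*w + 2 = 3*w^2 + 10*w + 8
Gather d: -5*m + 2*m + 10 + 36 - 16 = 30 - 3*m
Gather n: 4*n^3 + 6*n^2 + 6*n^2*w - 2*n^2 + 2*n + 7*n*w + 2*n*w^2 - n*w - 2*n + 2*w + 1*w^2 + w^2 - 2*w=4*n^3 + n^2*(6*w + 4) + n*(2*w^2 + 6*w) + 2*w^2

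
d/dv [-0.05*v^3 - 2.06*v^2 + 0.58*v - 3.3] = -0.15*v^2 - 4.12*v + 0.58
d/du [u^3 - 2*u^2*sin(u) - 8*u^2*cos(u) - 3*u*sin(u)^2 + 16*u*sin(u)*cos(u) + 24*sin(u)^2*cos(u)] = 8*u^2*sin(u) - 2*u^2*cos(u) + 3*u^2 - 4*u*sin(u) - 3*u*sin(2*u) - 16*u*cos(u) + 16*u*cos(2*u) - 6*sin(u) + 8*sin(2*u) + 18*sin(3*u) + 3*cos(2*u)/2 - 3/2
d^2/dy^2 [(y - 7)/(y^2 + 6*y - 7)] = 2*((1 - 3*y)*(y^2 + 6*y - 7) + 4*(y - 7)*(y + 3)^2)/(y^2 + 6*y - 7)^3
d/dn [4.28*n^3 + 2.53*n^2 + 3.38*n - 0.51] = 12.84*n^2 + 5.06*n + 3.38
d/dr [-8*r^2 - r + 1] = -16*r - 1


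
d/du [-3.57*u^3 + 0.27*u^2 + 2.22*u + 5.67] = -10.71*u^2 + 0.54*u + 2.22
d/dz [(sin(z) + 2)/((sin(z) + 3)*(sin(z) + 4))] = (-4*sin(z) + cos(z)^2 - 3)*cos(z)/((sin(z) + 3)^2*(sin(z) + 4)^2)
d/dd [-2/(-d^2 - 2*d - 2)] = 4*(-d - 1)/(d^2 + 2*d + 2)^2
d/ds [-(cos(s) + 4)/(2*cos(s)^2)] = -(cos(s) + 8)*sin(s)/(2*cos(s)^3)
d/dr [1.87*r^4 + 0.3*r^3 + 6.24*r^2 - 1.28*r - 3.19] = 7.48*r^3 + 0.9*r^2 + 12.48*r - 1.28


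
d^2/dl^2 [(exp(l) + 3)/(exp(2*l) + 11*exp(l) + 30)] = (exp(4*l) + exp(3*l) - 81*exp(2*l) - 327*exp(l) - 90)*exp(l)/(exp(6*l) + 33*exp(5*l) + 453*exp(4*l) + 3311*exp(3*l) + 13590*exp(2*l) + 29700*exp(l) + 27000)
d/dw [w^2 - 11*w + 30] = 2*w - 11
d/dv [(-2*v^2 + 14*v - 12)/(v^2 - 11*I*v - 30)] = (v^2*(-14 + 22*I) + 144*v - 420 - 132*I)/(v^4 - 22*I*v^3 - 181*v^2 + 660*I*v + 900)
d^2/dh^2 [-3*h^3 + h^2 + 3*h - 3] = 2 - 18*h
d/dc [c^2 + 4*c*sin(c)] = 4*c*cos(c) + 2*c + 4*sin(c)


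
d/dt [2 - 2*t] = -2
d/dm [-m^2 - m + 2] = -2*m - 1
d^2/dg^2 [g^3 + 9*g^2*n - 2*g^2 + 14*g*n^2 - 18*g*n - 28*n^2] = 6*g + 18*n - 4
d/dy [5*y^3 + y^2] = y*(15*y + 2)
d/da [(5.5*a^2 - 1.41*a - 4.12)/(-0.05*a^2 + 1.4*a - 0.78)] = (7.6295*a^2 - 8.992*a + 6.8678)/(0.0025*a^4 - 0.14*a^3 + 2.038*a^2 - 2.184*a + 0.6084)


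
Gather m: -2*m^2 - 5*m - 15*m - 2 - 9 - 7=-2*m^2 - 20*m - 18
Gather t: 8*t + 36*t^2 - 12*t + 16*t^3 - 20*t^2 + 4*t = 16*t^3 + 16*t^2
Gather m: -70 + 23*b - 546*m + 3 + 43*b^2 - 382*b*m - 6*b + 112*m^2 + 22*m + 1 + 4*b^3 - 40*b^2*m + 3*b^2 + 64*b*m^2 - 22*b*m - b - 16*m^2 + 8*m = 4*b^3 + 46*b^2 + 16*b + m^2*(64*b + 96) + m*(-40*b^2 - 404*b - 516) - 66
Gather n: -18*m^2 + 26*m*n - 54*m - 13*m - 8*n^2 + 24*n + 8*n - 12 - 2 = -18*m^2 - 67*m - 8*n^2 + n*(26*m + 32) - 14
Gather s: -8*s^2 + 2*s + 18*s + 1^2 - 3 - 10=-8*s^2 + 20*s - 12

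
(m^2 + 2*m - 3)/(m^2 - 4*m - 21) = (m - 1)/(m - 7)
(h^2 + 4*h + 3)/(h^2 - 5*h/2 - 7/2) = 2*(h + 3)/(2*h - 7)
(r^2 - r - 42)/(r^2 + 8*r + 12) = (r - 7)/(r + 2)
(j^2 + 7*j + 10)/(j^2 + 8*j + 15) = (j + 2)/(j + 3)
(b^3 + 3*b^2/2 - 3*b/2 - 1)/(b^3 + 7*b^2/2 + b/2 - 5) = (2*b + 1)/(2*b + 5)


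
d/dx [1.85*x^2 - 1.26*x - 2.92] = 3.7*x - 1.26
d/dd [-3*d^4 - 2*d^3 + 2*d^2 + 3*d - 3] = -12*d^3 - 6*d^2 + 4*d + 3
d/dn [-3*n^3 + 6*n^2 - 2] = 3*n*(4 - 3*n)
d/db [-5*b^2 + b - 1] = 1 - 10*b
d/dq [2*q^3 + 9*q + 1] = 6*q^2 + 9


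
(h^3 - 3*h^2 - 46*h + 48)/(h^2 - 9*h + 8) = h + 6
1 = 1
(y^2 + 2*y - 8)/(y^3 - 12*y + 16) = 1/(y - 2)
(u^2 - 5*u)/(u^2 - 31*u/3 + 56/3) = 3*u*(u - 5)/(3*u^2 - 31*u + 56)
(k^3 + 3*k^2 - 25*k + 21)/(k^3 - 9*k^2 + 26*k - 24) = (k^2 + 6*k - 7)/(k^2 - 6*k + 8)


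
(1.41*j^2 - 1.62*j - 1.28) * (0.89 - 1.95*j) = -2.7495*j^3 + 4.4139*j^2 + 1.0542*j - 1.1392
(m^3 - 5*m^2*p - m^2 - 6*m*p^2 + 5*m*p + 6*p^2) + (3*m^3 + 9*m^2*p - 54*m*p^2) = 4*m^3 + 4*m^2*p - m^2 - 60*m*p^2 + 5*m*p + 6*p^2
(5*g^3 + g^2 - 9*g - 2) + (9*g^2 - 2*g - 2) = 5*g^3 + 10*g^2 - 11*g - 4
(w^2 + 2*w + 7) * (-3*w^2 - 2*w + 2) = -3*w^4 - 8*w^3 - 23*w^2 - 10*w + 14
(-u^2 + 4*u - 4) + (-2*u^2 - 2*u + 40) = -3*u^2 + 2*u + 36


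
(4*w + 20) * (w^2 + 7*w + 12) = 4*w^3 + 48*w^2 + 188*w + 240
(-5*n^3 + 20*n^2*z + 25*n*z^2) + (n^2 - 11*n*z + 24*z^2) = -5*n^3 + 20*n^2*z + n^2 + 25*n*z^2 - 11*n*z + 24*z^2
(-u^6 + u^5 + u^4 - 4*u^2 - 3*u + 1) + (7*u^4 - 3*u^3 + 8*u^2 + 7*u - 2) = -u^6 + u^5 + 8*u^4 - 3*u^3 + 4*u^2 + 4*u - 1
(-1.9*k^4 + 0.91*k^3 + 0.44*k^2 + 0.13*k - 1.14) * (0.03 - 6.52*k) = 12.388*k^5 - 5.9902*k^4 - 2.8415*k^3 - 0.8344*k^2 + 7.4367*k - 0.0342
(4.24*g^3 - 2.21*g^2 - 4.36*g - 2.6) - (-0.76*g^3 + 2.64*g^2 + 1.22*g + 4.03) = 5.0*g^3 - 4.85*g^2 - 5.58*g - 6.63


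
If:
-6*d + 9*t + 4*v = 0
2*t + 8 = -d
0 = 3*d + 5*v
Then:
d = -120/43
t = -112/43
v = 72/43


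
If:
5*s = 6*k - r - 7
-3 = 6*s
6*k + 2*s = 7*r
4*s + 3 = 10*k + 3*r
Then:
No Solution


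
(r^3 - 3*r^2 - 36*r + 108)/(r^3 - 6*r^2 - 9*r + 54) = (r + 6)/(r + 3)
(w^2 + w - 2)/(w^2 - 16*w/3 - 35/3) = 3*(-w^2 - w + 2)/(-3*w^2 + 16*w + 35)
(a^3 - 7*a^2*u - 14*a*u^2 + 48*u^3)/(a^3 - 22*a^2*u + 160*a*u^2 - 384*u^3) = (a^2 + a*u - 6*u^2)/(a^2 - 14*a*u + 48*u^2)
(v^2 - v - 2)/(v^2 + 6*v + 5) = (v - 2)/(v + 5)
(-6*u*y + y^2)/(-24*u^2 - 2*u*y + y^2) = y/(4*u + y)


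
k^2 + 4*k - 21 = (k - 3)*(k + 7)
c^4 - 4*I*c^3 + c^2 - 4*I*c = c*(c - 4*I)*(c - I)*(c + I)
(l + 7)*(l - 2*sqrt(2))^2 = l^3 - 4*sqrt(2)*l^2 + 7*l^2 - 28*sqrt(2)*l + 8*l + 56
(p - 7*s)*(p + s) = p^2 - 6*p*s - 7*s^2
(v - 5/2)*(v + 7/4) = v^2 - 3*v/4 - 35/8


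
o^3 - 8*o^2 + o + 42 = (o - 7)*(o - 3)*(o + 2)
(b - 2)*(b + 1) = b^2 - b - 2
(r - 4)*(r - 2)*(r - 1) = r^3 - 7*r^2 + 14*r - 8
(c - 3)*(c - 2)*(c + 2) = c^3 - 3*c^2 - 4*c + 12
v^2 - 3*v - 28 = (v - 7)*(v + 4)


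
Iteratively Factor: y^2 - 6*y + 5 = (y - 5)*(y - 1)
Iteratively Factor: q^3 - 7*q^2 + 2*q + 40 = (q + 2)*(q^2 - 9*q + 20) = (q - 5)*(q + 2)*(q - 4)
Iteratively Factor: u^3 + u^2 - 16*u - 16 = (u - 4)*(u^2 + 5*u + 4) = (u - 4)*(u + 4)*(u + 1)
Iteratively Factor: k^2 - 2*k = (k - 2)*(k)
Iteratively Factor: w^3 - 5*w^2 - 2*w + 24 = (w - 3)*(w^2 - 2*w - 8) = (w - 4)*(w - 3)*(w + 2)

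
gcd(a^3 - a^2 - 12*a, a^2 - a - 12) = a^2 - a - 12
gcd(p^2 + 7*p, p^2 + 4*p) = p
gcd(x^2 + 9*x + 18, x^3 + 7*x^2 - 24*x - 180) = x + 6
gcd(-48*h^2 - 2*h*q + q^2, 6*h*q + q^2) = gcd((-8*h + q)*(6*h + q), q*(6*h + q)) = 6*h + q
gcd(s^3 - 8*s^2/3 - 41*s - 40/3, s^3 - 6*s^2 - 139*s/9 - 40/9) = s^2 - 23*s/3 - 8/3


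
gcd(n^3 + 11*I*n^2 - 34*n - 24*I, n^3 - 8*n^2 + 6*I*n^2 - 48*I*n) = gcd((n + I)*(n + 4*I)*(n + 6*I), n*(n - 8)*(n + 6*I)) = n + 6*I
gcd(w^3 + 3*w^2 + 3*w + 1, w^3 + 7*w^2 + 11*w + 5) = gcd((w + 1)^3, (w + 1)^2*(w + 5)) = w^2 + 2*w + 1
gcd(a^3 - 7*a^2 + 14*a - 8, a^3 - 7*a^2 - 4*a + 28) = a - 2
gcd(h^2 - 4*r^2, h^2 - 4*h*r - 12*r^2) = h + 2*r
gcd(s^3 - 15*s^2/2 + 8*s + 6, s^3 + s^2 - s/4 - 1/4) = s + 1/2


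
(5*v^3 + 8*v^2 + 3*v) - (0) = 5*v^3 + 8*v^2 + 3*v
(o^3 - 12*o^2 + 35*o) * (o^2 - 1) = o^5 - 12*o^4 + 34*o^3 + 12*o^2 - 35*o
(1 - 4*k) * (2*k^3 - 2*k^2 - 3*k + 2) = -8*k^4 + 10*k^3 + 10*k^2 - 11*k + 2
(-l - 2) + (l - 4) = -6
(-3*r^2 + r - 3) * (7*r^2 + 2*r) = -21*r^4 + r^3 - 19*r^2 - 6*r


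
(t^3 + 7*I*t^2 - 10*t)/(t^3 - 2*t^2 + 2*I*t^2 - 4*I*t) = (t + 5*I)/(t - 2)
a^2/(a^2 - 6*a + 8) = a^2/(a^2 - 6*a + 8)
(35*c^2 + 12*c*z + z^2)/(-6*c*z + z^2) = (35*c^2 + 12*c*z + z^2)/(z*(-6*c + z))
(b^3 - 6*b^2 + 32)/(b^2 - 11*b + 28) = (b^2 - 2*b - 8)/(b - 7)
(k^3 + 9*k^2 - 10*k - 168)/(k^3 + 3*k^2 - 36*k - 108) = (k^2 + 3*k - 28)/(k^2 - 3*k - 18)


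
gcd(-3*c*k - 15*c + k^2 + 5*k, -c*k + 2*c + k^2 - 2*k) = 1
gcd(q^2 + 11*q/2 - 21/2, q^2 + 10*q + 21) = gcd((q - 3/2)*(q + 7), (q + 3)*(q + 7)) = q + 7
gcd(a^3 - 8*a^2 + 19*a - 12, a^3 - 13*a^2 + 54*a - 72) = a^2 - 7*a + 12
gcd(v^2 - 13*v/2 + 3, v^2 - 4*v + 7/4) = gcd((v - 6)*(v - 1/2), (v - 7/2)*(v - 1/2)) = v - 1/2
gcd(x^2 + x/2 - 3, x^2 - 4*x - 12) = x + 2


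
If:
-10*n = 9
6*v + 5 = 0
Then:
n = -9/10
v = -5/6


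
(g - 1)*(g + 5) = g^2 + 4*g - 5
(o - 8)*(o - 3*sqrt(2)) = o^2 - 8*o - 3*sqrt(2)*o + 24*sqrt(2)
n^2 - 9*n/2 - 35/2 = (n - 7)*(n + 5/2)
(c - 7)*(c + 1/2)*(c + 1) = c^3 - 11*c^2/2 - 10*c - 7/2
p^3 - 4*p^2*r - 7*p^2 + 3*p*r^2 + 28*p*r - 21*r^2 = (p - 7)*(p - 3*r)*(p - r)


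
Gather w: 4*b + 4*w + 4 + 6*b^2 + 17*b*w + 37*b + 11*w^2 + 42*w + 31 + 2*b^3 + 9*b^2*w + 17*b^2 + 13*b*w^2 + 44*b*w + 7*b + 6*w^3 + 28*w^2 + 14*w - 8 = 2*b^3 + 23*b^2 + 48*b + 6*w^3 + w^2*(13*b + 39) + w*(9*b^2 + 61*b + 60) + 27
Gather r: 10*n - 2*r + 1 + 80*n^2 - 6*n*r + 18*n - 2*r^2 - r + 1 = 80*n^2 + 28*n - 2*r^2 + r*(-6*n - 3) + 2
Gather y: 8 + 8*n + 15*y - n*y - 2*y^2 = 8*n - 2*y^2 + y*(15 - n) + 8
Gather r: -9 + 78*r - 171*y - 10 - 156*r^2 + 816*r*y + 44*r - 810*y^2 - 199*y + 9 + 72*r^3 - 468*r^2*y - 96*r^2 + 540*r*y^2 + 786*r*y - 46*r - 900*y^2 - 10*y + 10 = 72*r^3 + r^2*(-468*y - 252) + r*(540*y^2 + 1602*y + 76) - 1710*y^2 - 380*y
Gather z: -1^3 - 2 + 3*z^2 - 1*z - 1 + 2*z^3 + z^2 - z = 2*z^3 + 4*z^2 - 2*z - 4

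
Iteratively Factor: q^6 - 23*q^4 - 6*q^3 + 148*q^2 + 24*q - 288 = (q + 3)*(q^5 - 3*q^4 - 14*q^3 + 36*q^2 + 40*q - 96) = (q - 4)*(q + 3)*(q^4 + q^3 - 10*q^2 - 4*q + 24) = (q - 4)*(q - 2)*(q + 3)*(q^3 + 3*q^2 - 4*q - 12) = (q - 4)*(q - 2)*(q + 3)^2*(q^2 - 4) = (q - 4)*(q - 2)*(q + 2)*(q + 3)^2*(q - 2)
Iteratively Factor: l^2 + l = (l)*(l + 1)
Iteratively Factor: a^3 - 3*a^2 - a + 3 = (a - 1)*(a^2 - 2*a - 3) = (a - 1)*(a + 1)*(a - 3)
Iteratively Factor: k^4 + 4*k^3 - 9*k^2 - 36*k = (k)*(k^3 + 4*k^2 - 9*k - 36) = k*(k + 4)*(k^2 - 9) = k*(k + 3)*(k + 4)*(k - 3)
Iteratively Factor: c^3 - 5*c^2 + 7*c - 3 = (c - 3)*(c^2 - 2*c + 1) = (c - 3)*(c - 1)*(c - 1)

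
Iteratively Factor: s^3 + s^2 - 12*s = (s)*(s^2 + s - 12) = s*(s + 4)*(s - 3)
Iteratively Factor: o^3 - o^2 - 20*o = (o - 5)*(o^2 + 4*o) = o*(o - 5)*(o + 4)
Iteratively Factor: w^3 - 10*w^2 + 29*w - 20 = (w - 4)*(w^2 - 6*w + 5) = (w - 4)*(w - 1)*(w - 5)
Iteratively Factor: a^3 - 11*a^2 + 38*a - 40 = (a - 5)*(a^2 - 6*a + 8) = (a - 5)*(a - 4)*(a - 2)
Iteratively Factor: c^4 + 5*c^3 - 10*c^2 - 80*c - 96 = (c - 4)*(c^3 + 9*c^2 + 26*c + 24) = (c - 4)*(c + 4)*(c^2 + 5*c + 6) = (c - 4)*(c + 2)*(c + 4)*(c + 3)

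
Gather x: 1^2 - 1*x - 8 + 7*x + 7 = 6*x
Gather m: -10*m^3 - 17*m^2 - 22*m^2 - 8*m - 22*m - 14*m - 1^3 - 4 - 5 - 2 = -10*m^3 - 39*m^2 - 44*m - 12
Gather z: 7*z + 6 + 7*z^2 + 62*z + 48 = 7*z^2 + 69*z + 54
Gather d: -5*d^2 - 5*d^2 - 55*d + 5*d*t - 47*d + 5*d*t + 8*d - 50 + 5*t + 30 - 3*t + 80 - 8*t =-10*d^2 + d*(10*t - 94) - 6*t + 60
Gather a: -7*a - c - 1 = -7*a - c - 1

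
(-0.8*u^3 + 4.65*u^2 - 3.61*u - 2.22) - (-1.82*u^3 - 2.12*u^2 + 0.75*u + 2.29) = 1.02*u^3 + 6.77*u^2 - 4.36*u - 4.51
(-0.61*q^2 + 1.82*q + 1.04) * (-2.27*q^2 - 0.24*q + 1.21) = 1.3847*q^4 - 3.985*q^3 - 3.5357*q^2 + 1.9526*q + 1.2584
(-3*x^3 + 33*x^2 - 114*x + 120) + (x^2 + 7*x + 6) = -3*x^3 + 34*x^2 - 107*x + 126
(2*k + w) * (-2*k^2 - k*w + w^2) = -4*k^3 - 4*k^2*w + k*w^2 + w^3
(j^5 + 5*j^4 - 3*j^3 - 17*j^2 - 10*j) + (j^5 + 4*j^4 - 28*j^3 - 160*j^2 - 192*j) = 2*j^5 + 9*j^4 - 31*j^3 - 177*j^2 - 202*j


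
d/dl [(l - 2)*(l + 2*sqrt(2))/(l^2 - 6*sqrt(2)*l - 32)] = 2*(-(l - 2)*(l - 3*sqrt(2))*(l + 2*sqrt(2)) + (-l - sqrt(2) + 1)*(-l^2 + 6*sqrt(2)*l + 32))/(-l^2 + 6*sqrt(2)*l + 32)^2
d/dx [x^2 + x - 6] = 2*x + 1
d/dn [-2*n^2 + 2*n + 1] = 2 - 4*n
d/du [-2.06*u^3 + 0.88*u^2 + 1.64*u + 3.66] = -6.18*u^2 + 1.76*u + 1.64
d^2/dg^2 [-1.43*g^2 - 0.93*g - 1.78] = -2.86000000000000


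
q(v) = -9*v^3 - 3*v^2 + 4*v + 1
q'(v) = -27*v^2 - 6*v + 4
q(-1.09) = 4.73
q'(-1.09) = -21.54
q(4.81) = -1050.73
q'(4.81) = -649.53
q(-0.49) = -0.62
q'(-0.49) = 0.46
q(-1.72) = 31.04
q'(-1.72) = -65.56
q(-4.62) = 805.99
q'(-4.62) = -544.58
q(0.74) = -1.33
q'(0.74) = -15.23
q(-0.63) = -0.46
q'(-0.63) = -2.94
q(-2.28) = 82.96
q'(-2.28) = -122.68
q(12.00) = -15935.00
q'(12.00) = -3956.00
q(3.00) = -257.00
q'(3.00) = -257.00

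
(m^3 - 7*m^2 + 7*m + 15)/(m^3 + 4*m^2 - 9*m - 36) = (m^2 - 4*m - 5)/(m^2 + 7*m + 12)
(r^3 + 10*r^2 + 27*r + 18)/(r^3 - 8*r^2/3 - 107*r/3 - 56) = 3*(r^2 + 7*r + 6)/(3*r^2 - 17*r - 56)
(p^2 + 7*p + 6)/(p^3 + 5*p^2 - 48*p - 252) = (p + 1)/(p^2 - p - 42)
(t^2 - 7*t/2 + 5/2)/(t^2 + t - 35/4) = 2*(t - 1)/(2*t + 7)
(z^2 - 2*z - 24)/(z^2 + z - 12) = (z - 6)/(z - 3)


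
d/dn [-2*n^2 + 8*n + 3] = 8 - 4*n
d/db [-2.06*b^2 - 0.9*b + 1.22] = -4.12*b - 0.9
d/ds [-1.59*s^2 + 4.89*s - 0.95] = 4.89 - 3.18*s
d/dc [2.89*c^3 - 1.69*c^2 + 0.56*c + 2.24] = 8.67*c^2 - 3.38*c + 0.56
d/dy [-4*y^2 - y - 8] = -8*y - 1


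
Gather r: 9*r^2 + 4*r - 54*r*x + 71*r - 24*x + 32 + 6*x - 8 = 9*r^2 + r*(75 - 54*x) - 18*x + 24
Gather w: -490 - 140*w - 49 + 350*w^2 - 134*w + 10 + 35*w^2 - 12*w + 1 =385*w^2 - 286*w - 528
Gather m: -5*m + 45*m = 40*m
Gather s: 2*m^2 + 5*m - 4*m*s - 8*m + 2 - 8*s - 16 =2*m^2 - 3*m + s*(-4*m - 8) - 14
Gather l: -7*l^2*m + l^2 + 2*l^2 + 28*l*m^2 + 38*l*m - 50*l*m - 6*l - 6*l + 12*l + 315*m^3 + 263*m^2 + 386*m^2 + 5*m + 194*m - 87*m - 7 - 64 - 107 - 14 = l^2*(3 - 7*m) + l*(28*m^2 - 12*m) + 315*m^3 + 649*m^2 + 112*m - 192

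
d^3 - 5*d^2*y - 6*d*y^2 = d*(d - 6*y)*(d + y)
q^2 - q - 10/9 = (q - 5/3)*(q + 2/3)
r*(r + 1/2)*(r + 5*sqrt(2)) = r^3 + r^2/2 + 5*sqrt(2)*r^2 + 5*sqrt(2)*r/2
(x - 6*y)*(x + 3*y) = x^2 - 3*x*y - 18*y^2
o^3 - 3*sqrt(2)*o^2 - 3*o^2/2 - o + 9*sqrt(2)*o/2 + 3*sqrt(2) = (o - 2)*(o + 1/2)*(o - 3*sqrt(2))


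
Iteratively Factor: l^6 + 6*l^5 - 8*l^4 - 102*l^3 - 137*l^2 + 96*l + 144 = (l + 1)*(l^5 + 5*l^4 - 13*l^3 - 89*l^2 - 48*l + 144) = (l - 4)*(l + 1)*(l^4 + 9*l^3 + 23*l^2 + 3*l - 36) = (l - 4)*(l - 1)*(l + 1)*(l^3 + 10*l^2 + 33*l + 36) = (l - 4)*(l - 1)*(l + 1)*(l + 4)*(l^2 + 6*l + 9) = (l - 4)*(l - 1)*(l + 1)*(l + 3)*(l + 4)*(l + 3)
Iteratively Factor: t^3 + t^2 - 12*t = (t + 4)*(t^2 - 3*t) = (t - 3)*(t + 4)*(t)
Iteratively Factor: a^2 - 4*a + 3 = (a - 1)*(a - 3)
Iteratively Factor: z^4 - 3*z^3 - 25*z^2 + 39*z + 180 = (z - 5)*(z^3 + 2*z^2 - 15*z - 36) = (z - 5)*(z + 3)*(z^2 - z - 12) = (z - 5)*(z + 3)^2*(z - 4)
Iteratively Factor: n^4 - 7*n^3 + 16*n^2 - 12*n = (n - 2)*(n^3 - 5*n^2 + 6*n) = n*(n - 2)*(n^2 - 5*n + 6) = n*(n - 2)^2*(n - 3)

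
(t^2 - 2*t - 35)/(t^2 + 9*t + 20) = (t - 7)/(t + 4)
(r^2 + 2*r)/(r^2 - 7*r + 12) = r*(r + 2)/(r^2 - 7*r + 12)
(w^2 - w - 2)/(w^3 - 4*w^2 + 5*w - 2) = (w + 1)/(w^2 - 2*w + 1)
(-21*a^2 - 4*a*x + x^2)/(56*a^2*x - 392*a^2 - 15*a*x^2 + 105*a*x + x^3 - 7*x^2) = (3*a + x)/(-8*a*x + 56*a + x^2 - 7*x)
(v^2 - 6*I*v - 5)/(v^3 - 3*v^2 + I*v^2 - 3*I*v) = (v^2 - 6*I*v - 5)/(v*(v^2 + v*(-3 + I) - 3*I))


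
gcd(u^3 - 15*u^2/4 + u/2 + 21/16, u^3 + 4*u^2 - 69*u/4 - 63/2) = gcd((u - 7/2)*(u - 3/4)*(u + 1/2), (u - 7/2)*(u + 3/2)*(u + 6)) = u - 7/2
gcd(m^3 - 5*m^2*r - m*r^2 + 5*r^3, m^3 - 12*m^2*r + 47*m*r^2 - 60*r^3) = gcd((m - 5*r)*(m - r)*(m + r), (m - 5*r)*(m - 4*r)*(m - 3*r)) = -m + 5*r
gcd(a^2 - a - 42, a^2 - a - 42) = a^2 - a - 42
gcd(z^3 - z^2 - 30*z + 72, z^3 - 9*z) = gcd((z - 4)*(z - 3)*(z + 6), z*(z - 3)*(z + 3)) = z - 3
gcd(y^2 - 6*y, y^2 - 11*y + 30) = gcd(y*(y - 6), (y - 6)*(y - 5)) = y - 6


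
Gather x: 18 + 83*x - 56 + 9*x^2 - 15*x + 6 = 9*x^2 + 68*x - 32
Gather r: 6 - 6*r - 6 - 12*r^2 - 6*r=-12*r^2 - 12*r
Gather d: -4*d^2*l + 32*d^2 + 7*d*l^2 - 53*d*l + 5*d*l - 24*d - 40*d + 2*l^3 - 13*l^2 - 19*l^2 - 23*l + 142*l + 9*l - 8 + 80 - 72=d^2*(32 - 4*l) + d*(7*l^2 - 48*l - 64) + 2*l^3 - 32*l^2 + 128*l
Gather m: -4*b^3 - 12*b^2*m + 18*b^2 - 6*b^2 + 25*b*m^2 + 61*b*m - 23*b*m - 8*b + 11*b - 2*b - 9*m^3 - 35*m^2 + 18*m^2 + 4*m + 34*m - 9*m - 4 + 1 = -4*b^3 + 12*b^2 + b - 9*m^3 + m^2*(25*b - 17) + m*(-12*b^2 + 38*b + 29) - 3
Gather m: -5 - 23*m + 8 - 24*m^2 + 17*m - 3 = -24*m^2 - 6*m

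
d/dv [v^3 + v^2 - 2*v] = 3*v^2 + 2*v - 2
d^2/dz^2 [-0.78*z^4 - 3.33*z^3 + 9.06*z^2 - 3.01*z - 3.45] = -9.36*z^2 - 19.98*z + 18.12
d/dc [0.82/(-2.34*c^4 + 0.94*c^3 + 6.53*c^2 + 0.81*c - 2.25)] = (7.6752*c^3 - 2.3124*c^2 - 10.7092*c - 0.6642)/(-2.34*c^4 + 0.94*c^3 + 6.53*c^2 + 0.81*c - 2.25)^2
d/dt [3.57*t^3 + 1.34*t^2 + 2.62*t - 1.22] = 10.71*t^2 + 2.68*t + 2.62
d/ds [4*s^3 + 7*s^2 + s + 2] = 12*s^2 + 14*s + 1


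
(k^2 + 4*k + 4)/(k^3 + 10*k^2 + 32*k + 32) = (k + 2)/(k^2 + 8*k + 16)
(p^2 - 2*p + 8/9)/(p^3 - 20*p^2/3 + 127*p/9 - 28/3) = (3*p - 2)/(3*p^2 - 16*p + 21)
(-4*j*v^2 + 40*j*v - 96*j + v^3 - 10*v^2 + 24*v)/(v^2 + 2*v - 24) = (-4*j*v + 24*j + v^2 - 6*v)/(v + 6)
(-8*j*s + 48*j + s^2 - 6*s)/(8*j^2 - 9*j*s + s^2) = (s - 6)/(-j + s)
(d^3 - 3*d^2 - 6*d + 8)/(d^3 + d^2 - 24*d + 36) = (d^3 - 3*d^2 - 6*d + 8)/(d^3 + d^2 - 24*d + 36)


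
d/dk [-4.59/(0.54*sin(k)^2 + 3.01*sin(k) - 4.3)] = (4.9572*sin(k) + 13.8159)*cos(k)/(0.54*sin(k)^2 + 3.01*sin(k) - 4.3)^2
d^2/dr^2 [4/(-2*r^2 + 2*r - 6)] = 4*(r^2 - r - (2*r - 1)^2 + 3)/(r^2 - r + 3)^3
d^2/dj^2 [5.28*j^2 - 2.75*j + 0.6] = 10.5600000000000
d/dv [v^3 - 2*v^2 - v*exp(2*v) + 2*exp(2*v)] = 3*v^2 - 2*v*exp(2*v) - 4*v + 3*exp(2*v)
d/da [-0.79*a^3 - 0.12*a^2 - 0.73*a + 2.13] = -2.37*a^2 - 0.24*a - 0.73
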